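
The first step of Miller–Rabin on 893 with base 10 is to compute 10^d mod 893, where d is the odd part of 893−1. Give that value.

775

893 − 1 = 892 = 2^2 · 223, so d = 223.
10^1 ≡ 10 (mod 893)
10^2 ≡ 10^2 = 100 ≡ 100 (mod 893)
10^4 ≡ 100^2 = 10000 ≡ 177 (mod 893)
10^8 ≡ 177^2 = 31329 ≡ 74 (mod 893)
10^16 ≡ 74^2 = 5476 ≡ 118 (mod 893)
10^32 ≡ 118^2 = 13924 ≡ 529 (mod 893)
10^64 ≡ 529^2 = 279841 ≡ 332 (mod 893)
10^128 ≡ 332^2 = 110224 ≡ 385 (mod 893)
223 = 128 + 64 + 16 + 8 + 4 + 2 + 1 in binary powers of 2.
So 10^223 ≡ 385 · 332 · 118 · 74 · 177 · 100 · 10 ≡ 775 (mod 893).
Squaring chain: 775 → 529; never reaches −1, so base 10 is a Miller–Rabin witness that 893 is composite.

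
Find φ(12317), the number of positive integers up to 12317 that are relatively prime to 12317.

Factor: 12317 = 109 · 113.
φ(12317) = (109−1) · (113−1) = 108 · 112 = 12096.

12096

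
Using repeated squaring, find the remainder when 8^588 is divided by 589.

8^1 ≡ 8 (mod 589)
8^2 ≡ 8^2 = 64 ≡ 64 (mod 589)
8^4 ≡ 64^2 = 4096 ≡ 562 (mod 589)
8^8 ≡ 562^2 = 315844 ≡ 140 (mod 589)
8^16 ≡ 140^2 = 19600 ≡ 163 (mod 589)
8^32 ≡ 163^2 = 26569 ≡ 64 (mod 589)
8^64 ≡ 64^2 = 4096 ≡ 562 (mod 589)
8^128 ≡ 562^2 = 315844 ≡ 140 (mod 589)
8^256 ≡ 140^2 = 19600 ≡ 163 (mod 589)
8^512 ≡ 163^2 = 26569 ≡ 64 (mod 589)
588 = 512 + 64 + 8 + 4 in binary powers of 2.
So 8^588 ≡ 64 · 562 · 140 · 562 ≡ 419 (mod 589).
Since 419 ≠ 1, base 8 is a Fermat witness: 589 is composite.

419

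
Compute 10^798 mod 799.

212

10^1 ≡ 10 (mod 799)
10^2 ≡ 10^2 = 100 ≡ 100 (mod 799)
10^4 ≡ 100^2 = 10000 ≡ 412 (mod 799)
10^8 ≡ 412^2 = 169744 ≡ 356 (mod 799)
10^16 ≡ 356^2 = 126736 ≡ 494 (mod 799)
10^32 ≡ 494^2 = 244036 ≡ 341 (mod 799)
10^64 ≡ 341^2 = 116281 ≡ 426 (mod 799)
10^128 ≡ 426^2 = 181476 ≡ 103 (mod 799)
10^256 ≡ 103^2 = 10609 ≡ 222 (mod 799)
10^512 ≡ 222^2 = 49284 ≡ 545 (mod 799)
798 = 512 + 256 + 16 + 8 + 4 + 2 in binary powers of 2.
So 10^798 ≡ 545 · 222 · 494 · 356 · 412 · 100 ≡ 212 (mod 799).
Since 212 ≠ 1, base 10 is a Fermat witness: 799 is composite.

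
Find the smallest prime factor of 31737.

31737 is odd.
Digit sum 21, divisible by 3.

3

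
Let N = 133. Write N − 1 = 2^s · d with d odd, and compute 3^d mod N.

133 − 1 = 132 = 2^2 · 33, so d = 33.
3^1 ≡ 3 (mod 133)
3^2 ≡ 3^2 = 9 ≡ 9 (mod 133)
3^4 ≡ 9^2 = 81 ≡ 81 (mod 133)
3^8 ≡ 81^2 = 6561 ≡ 44 (mod 133)
3^16 ≡ 44^2 = 1936 ≡ 74 (mod 133)
3^32 ≡ 74^2 = 5476 ≡ 23 (mod 133)
33 = 32 + 1 in binary powers of 2.
So 3^33 ≡ 23 · 3 ≡ 69 (mod 133).
Squaring chain: 69 → 106; never reaches −1, so base 3 is a Miller–Rabin witness that 133 is composite.

69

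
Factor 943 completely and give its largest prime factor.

943 = 23 · 41
41 is prime.
So 943 = 23 · 41; the largest prime factor is 41.

41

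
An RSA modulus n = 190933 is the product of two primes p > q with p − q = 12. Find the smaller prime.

431

Since p = q + 12, we have 190933 = q(q + 12), so q² + 12q − 190933 = 0.
Discriminant: 12² + 4·190933 = 144 + 763732 = 763876; √763876 = 874.
q = (−12 + 874)/2 = 431, and p = q + 12 = 443.
Check: 431 · 443 = 190933.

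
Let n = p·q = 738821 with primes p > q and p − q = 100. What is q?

811

Since p = q + 100, we have 738821 = q(q + 100), so q² + 100q − 738821 = 0.
Discriminant: 100² + 4·738821 = 10000 + 2955284 = 2965284; √2965284 = 1722.
q = (−100 + 1722)/2 = 811, and p = q + 100 = 911.
Check: 811 · 911 = 738821.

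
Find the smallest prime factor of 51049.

51049 is odd.
Digit sum 19, not divisible by 3.
Ends in 9: not divisible by 5.
7: 51049 = 7·7292 + 5
11: 51049 = 11·4640 + 9
13: 51049 = 13·3926 + 11
17: 51049 = 17·3002 + 15
19: 51049 = 19·2686 + 15
23: 51049 = 23·2219 + 12
29: 51049 = 29·1760 + 9
31: 51049 = 31·1646 + 23
37: 51049 = 37·1379 + 26
41: 51049 = 41·1245 + 4
43: 51049 = 43·1187 + 8
47: 51049 = 47·1086 + 7
53: 51049 = 53·963 + 10
59: 51049 = 59·865 + 14
61: 51049 = 61·836 + 53
67: 51049 = 67·761 + 62
71: 51049 = 71·719

71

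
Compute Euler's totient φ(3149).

Factor: 3149 = 47 · 67.
φ(3149) = (47−1) · (67−1) = 46 · 66 = 3036.

3036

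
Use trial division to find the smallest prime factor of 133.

133 is odd.
Digit sum 7, not divisible by 3.
Ends in 3: not divisible by 5.
7: 133 = 7·19

7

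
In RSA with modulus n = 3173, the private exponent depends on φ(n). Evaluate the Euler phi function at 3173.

Factor: 3173 = 19 · 167.
φ(3173) = (19−1) · (167−1) = 18 · 166 = 2988.

2988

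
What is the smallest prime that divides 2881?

2881 is odd.
Digit sum 19, not divisible by 3.
Ends in 1: not divisible by 5.
7: 2881 = 7·411 + 4
11: 2881 = 11·261 + 10
13: 2881 = 13·221 + 8
17: 2881 = 17·169 + 8
19: 2881 = 19·151 + 12
23: 2881 = 23·125 + 6
29: 2881 = 29·99 + 10
31: 2881 = 31·92 + 29
37: 2881 = 37·77 + 32
41: 2881 = 41·70 + 11
43: 2881 = 43·67

43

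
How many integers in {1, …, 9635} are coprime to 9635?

Factor: 9635 = 5 · 41 · 47.
φ(9635) = (5−1) · (41−1) · (47−1) = 4 · 40 · 46 = 7360.

7360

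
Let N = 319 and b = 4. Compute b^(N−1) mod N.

4^1 ≡ 4 (mod 319)
4^2 ≡ 4^2 = 16 ≡ 16 (mod 319)
4^4 ≡ 16^2 = 256 ≡ 256 (mod 319)
4^8 ≡ 256^2 = 65536 ≡ 141 (mod 319)
4^16 ≡ 141^2 = 19881 ≡ 103 (mod 319)
4^32 ≡ 103^2 = 10609 ≡ 82 (mod 319)
4^64 ≡ 82^2 = 6724 ≡ 25 (mod 319)
4^128 ≡ 25^2 = 625 ≡ 306 (mod 319)
4^256 ≡ 306^2 = 93636 ≡ 169 (mod 319)
318 = 256 + 32 + 16 + 8 + 4 + 2 in binary powers of 2.
So 4^318 ≡ 169 · 82 · 103 · 141 · 256 · 16 ≡ 284 (mod 319).
Since 284 ≠ 1, base 4 is a Fermat witness: 319 is composite.

284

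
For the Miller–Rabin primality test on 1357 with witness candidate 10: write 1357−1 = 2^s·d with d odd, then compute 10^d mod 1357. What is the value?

319

1357 − 1 = 1356 = 2^2 · 339, so d = 339.
10^1 ≡ 10 (mod 1357)
10^2 ≡ 10^2 = 100 ≡ 100 (mod 1357)
10^4 ≡ 100^2 = 10000 ≡ 501 (mod 1357)
10^8 ≡ 501^2 = 251001 ≡ 1313 (mod 1357)
10^16 ≡ 1313^2 = 1723969 ≡ 579 (mod 1357)
10^32 ≡ 579^2 = 335241 ≡ 62 (mod 1357)
10^64 ≡ 62^2 = 3844 ≡ 1130 (mod 1357)
10^128 ≡ 1130^2 = 1276900 ≡ 1320 (mod 1357)
10^256 ≡ 1320^2 = 1742400 ≡ 12 (mod 1357)
339 = 256 + 64 + 16 + 2 + 1 in binary powers of 2.
So 10^339 ≡ 12 · 1130 · 579 · 100 · 10 ≡ 319 (mod 1357).
Squaring chain: 319 → 1343; never reaches −1, so base 10 is a Miller–Rabin witness that 1357 is composite.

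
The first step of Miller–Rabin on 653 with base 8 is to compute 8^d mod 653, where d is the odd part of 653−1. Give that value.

653 − 1 = 652 = 2^2 · 163, so d = 163.
8^1 ≡ 8 (mod 653)
8^2 ≡ 8^2 = 64 ≡ 64 (mod 653)
8^4 ≡ 64^2 = 4096 ≡ 178 (mod 653)
8^8 ≡ 178^2 = 31684 ≡ 340 (mod 653)
8^16 ≡ 340^2 = 115600 ≡ 19 (mod 653)
8^32 ≡ 19^2 = 361 ≡ 361 (mod 653)
8^64 ≡ 361^2 = 130321 ≡ 374 (mod 653)
8^128 ≡ 374^2 = 139876 ≡ 134 (mod 653)
163 = 128 + 32 + 2 + 1 in binary powers of 2.
So 8^163 ≡ 134 · 361 · 64 · 8 ≡ 504 (mod 653).
Squaring chain: 504 → 652; reaches −1, so base 8 does not prove 653 composite.

504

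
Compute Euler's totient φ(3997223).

3921408

Factor: 3997223 = 139 · 149 · 193.
φ(3997223) = (139−1) · (149−1) · (193−1) = 138 · 148 · 192 = 3921408.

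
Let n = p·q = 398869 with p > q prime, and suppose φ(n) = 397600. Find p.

φ(n) = (p−1)(q−1) = n − (p+q) + 1, so p + q = 398869 − 397600 + 1 = 1270.
p and q are the roots of t² − 1270t + 398869 = 0.
Discriminant: 1270² − 4·398869 = 1612900 − 1595476 = 17424; √17424 = 132.
q = (1270 − 132)/2 = 569, p = (1270 + 132)/2 = 701.
Check: 569 · 701 = 398869.

701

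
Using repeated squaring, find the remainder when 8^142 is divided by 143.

8^1 ≡ 8 (mod 143)
8^2 ≡ 8^2 = 64 ≡ 64 (mod 143)
8^4 ≡ 64^2 = 4096 ≡ 92 (mod 143)
8^8 ≡ 92^2 = 8464 ≡ 27 (mod 143)
8^16 ≡ 27^2 = 729 ≡ 14 (mod 143)
8^32 ≡ 14^2 = 196 ≡ 53 (mod 143)
8^64 ≡ 53^2 = 2809 ≡ 92 (mod 143)
8^128 ≡ 92^2 = 8464 ≡ 27 (mod 143)
142 = 128 + 8 + 4 + 2 in binary powers of 2.
So 8^142 ≡ 27 · 27 · 92 · 64 ≡ 64 (mod 143).
Since 64 ≠ 1, base 8 is a Fermat witness: 143 is composite.

64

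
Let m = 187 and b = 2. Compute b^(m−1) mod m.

2^1 ≡ 2 (mod 187)
2^2 ≡ 2^2 = 4 ≡ 4 (mod 187)
2^4 ≡ 4^2 = 16 ≡ 16 (mod 187)
2^8 ≡ 16^2 = 256 ≡ 69 (mod 187)
2^16 ≡ 69^2 = 4761 ≡ 86 (mod 187)
2^32 ≡ 86^2 = 7396 ≡ 103 (mod 187)
2^64 ≡ 103^2 = 10609 ≡ 137 (mod 187)
2^128 ≡ 137^2 = 18769 ≡ 69 (mod 187)
186 = 128 + 32 + 16 + 8 + 2 in binary powers of 2.
So 2^186 ≡ 69 · 103 · 86 · 69 · 4 ≡ 174 (mod 187).
Since 174 ≠ 1, base 2 is a Fermat witness: 187 is composite.

174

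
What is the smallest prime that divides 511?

511 is odd.
Digit sum 7, not divisible by 3.
Ends in 1: not divisible by 5.
7: 511 = 7·73

7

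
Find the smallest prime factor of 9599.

29

9599 is odd.
Digit sum 32, not divisible by 3.
Ends in 9: not divisible by 5.
7: 9599 = 7·1371 + 2
11: 9599 = 11·872 + 7
13: 9599 = 13·738 + 5
17: 9599 = 17·564 + 11
19: 9599 = 19·505 + 4
23: 9599 = 23·417 + 8
29: 9599 = 29·331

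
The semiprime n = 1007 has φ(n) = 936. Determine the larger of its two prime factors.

53

φ(n) = (p−1)(q−1) = n − (p+q) + 1, so p + q = 1007 − 936 + 1 = 72.
p and q are the roots of t² − 72t + 1007 = 0.
Discriminant: 72² − 4·1007 = 5184 − 4028 = 1156; √1156 = 34.
q = (72 − 34)/2 = 19, p = (72 + 34)/2 = 53.
Check: 19 · 53 = 1007.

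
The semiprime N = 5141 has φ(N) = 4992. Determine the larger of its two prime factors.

97

φ(n) = (p−1)(q−1) = n − (p+q) + 1, so p + q = 5141 − 4992 + 1 = 150.
p and q are the roots of t² − 150t + 5141 = 0.
Discriminant: 150² − 4·5141 = 22500 − 20564 = 1936; √1936 = 44.
q = (150 − 44)/2 = 53, p = (150 + 44)/2 = 97.
Check: 53 · 97 = 5141.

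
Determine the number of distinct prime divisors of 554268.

554268 = 2^2 · 138567
138567 = 3 · 46189
46189 = 11 · 4199
4199 = 13 · 323
323 = 17 · 19
554268 = 2^2 · 3 · 11 · 13 · 17 · 19, which has 6 distinct prime factors.

6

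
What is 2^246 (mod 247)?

2^1 ≡ 2 (mod 247)
2^2 ≡ 2^2 = 4 ≡ 4 (mod 247)
2^4 ≡ 4^2 = 16 ≡ 16 (mod 247)
2^8 ≡ 16^2 = 256 ≡ 9 (mod 247)
2^16 ≡ 9^2 = 81 ≡ 81 (mod 247)
2^32 ≡ 81^2 = 6561 ≡ 139 (mod 247)
2^64 ≡ 139^2 = 19321 ≡ 55 (mod 247)
2^128 ≡ 55^2 = 3025 ≡ 61 (mod 247)
246 = 128 + 64 + 32 + 16 + 4 + 2 in binary powers of 2.
So 2^246 ≡ 61 · 55 · 139 · 81 · 16 · 4 ≡ 220 (mod 247).
Since 220 ≠ 1, base 2 is a Fermat witness: 247 is composite.

220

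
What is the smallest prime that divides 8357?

61

8357 is odd.
Digit sum 23, not divisible by 3.
Ends in 7: not divisible by 5.
7: 8357 = 7·1193 + 6
11: 8357 = 11·759 + 8
13: 8357 = 13·642 + 11
17: 8357 = 17·491 + 10
19: 8357 = 19·439 + 16
23: 8357 = 23·363 + 8
29: 8357 = 29·288 + 5
31: 8357 = 31·269 + 18
37: 8357 = 37·225 + 32
41: 8357 = 41·203 + 34
43: 8357 = 43·194 + 15
47: 8357 = 47·177 + 38
53: 8357 = 53·157 + 36
59: 8357 = 59·141 + 38
61: 8357 = 61·137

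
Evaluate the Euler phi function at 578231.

Factor: 578231 = 29 · 127 · 157.
φ(578231) = (29−1) · (127−1) · (157−1) = 28 · 126 · 156 = 550368.

550368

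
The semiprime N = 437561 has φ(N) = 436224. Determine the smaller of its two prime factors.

φ(n) = (p−1)(q−1) = n − (p+q) + 1, so p + q = 437561 − 436224 + 1 = 1338.
p and q are the roots of t² − 1338t + 437561 = 0.
Discriminant: 1338² − 4·437561 = 1790244 − 1750244 = 40000; √40000 = 200.
q = (1338 − 200)/2 = 569, p = (1338 + 200)/2 = 769.
Check: 569 · 769 = 437561.

569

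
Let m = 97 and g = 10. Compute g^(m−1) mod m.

10^1 ≡ 10 (mod 97)
10^2 ≡ 10^2 = 100 ≡ 3 (mod 97)
10^4 ≡ 3^2 = 9 ≡ 9 (mod 97)
10^8 ≡ 9^2 = 81 ≡ 81 (mod 97)
10^16 ≡ 81^2 = 6561 ≡ 62 (mod 97)
10^32 ≡ 62^2 = 3844 ≡ 61 (mod 97)
10^64 ≡ 61^2 = 3721 ≡ 35 (mod 97)
96 = 64 + 32 in binary powers of 2.
So 10^96 ≡ 35 · 61 ≡ 1 (mod 97).
Since the result is 1, base 10 gives no evidence that 97 is composite.

1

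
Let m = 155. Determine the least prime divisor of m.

5

155 is odd.
Digit sum 11, not divisible by 3.
Ends in 5: divisible by 5.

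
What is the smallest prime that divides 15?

15 is odd.
Digit sum 6, divisible by 3.

3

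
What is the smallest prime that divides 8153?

31

8153 is odd.
Digit sum 17, not divisible by 3.
Ends in 3: not divisible by 5.
7: 8153 = 7·1164 + 5
11: 8153 = 11·741 + 2
13: 8153 = 13·627 + 2
17: 8153 = 17·479 + 10
19: 8153 = 19·429 + 2
23: 8153 = 23·354 + 11
29: 8153 = 29·281 + 4
31: 8153 = 31·263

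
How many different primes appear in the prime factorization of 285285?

6

285285 = 3 · 95095
95095 = 5 · 19019
19019 = 7 · 2717
2717 = 11 · 247
247 = 13 · 19
285285 = 3 · 5 · 7 · 11 · 13 · 19, which has 6 distinct prime factors.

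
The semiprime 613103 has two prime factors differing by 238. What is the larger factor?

911

Since p = q + 238, we have 613103 = q(q + 238), so q² + 238q − 613103 = 0.
Discriminant: 238² + 4·613103 = 56644 + 2452412 = 2509056; √2509056 = 1584.
q = (−238 + 1584)/2 = 673, and p = q + 238 = 911.
Check: 673 · 911 = 613103.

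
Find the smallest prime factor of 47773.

47773 is odd.
Digit sum 28, not divisible by 3.
Ends in 3: not divisible by 5.
7: 47773 = 7·6824 + 5
11: 47773 = 11·4343

11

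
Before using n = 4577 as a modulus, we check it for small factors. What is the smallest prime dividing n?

4577 is odd.
Digit sum 23, not divisible by 3.
Ends in 7: not divisible by 5.
7: 4577 = 7·653 + 6
11: 4577 = 11·416 + 1
13: 4577 = 13·352 + 1
17: 4577 = 17·269 + 4
19: 4577 = 19·240 + 17
23: 4577 = 23·199

23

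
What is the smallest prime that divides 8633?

8633 is odd.
Digit sum 20, not divisible by 3.
Ends in 3: not divisible by 5.
7: 8633 = 7·1233 + 2
11: 8633 = 11·784 + 9
13: 8633 = 13·664 + 1
17: 8633 = 17·507 + 14
19: 8633 = 19·454 + 7
23: 8633 = 23·375 + 8
29: 8633 = 29·297 + 20
31: 8633 = 31·278 + 15
37: 8633 = 37·233 + 12
41: 8633 = 41·210 + 23
43: 8633 = 43·200 + 33
47: 8633 = 47·183 + 32
53: 8633 = 53·162 + 47
59: 8633 = 59·146 + 19
61: 8633 = 61·141 + 32
67: 8633 = 67·128 + 57
71: 8633 = 71·121 + 42
73: 8633 = 73·118 + 19
79: 8633 = 79·109 + 22
83: 8633 = 83·104 + 1
89: 8633 = 89·97

89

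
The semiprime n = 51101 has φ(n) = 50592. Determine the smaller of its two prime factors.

φ(n) = (p−1)(q−1) = n − (p+q) + 1, so p + q = 51101 − 50592 + 1 = 510.
p and q are the roots of t² − 510t + 51101 = 0.
Discriminant: 510² − 4·51101 = 260100 − 204404 = 55696; √55696 = 236.
q = (510 − 236)/2 = 137, p = (510 + 236)/2 = 373.
Check: 137 · 373 = 51101.

137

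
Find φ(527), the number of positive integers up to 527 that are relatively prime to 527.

Factor: 527 = 17 · 31.
φ(527) = (17−1) · (31−1) = 16 · 30 = 480.

480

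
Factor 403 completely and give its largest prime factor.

403 = 13 · 31
31 is prime.
So 403 = 13 · 31; the largest prime factor is 31.

31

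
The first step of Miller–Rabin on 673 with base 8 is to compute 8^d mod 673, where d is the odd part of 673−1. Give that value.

464

673 − 1 = 672 = 2^5 · 21, so d = 21.
8^1 ≡ 8 (mod 673)
8^2 ≡ 8^2 = 64 ≡ 64 (mod 673)
8^4 ≡ 64^2 = 4096 ≡ 58 (mod 673)
8^8 ≡ 58^2 = 3364 ≡ 672 (mod 673)
8^16 ≡ 672^2 = 451584 ≡ 1 (mod 673)
21 = 16 + 4 + 1 in binary powers of 2.
So 8^21 ≡ 1 · 58 · 8 ≡ 464 (mod 673).
Squaring chain: 464 → 609 → 58 → 672 → 1; reaches −1, so base 8 does not prove 673 composite.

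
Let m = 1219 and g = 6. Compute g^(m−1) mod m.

731

6^1 ≡ 6 (mod 1219)
6^2 ≡ 6^2 = 36 ≡ 36 (mod 1219)
6^4 ≡ 36^2 = 1296 ≡ 77 (mod 1219)
6^8 ≡ 77^2 = 5929 ≡ 1053 (mod 1219)
6^16 ≡ 1053^2 = 1108809 ≡ 738 (mod 1219)
6^32 ≡ 738^2 = 544644 ≡ 970 (mod 1219)
6^64 ≡ 970^2 = 940900 ≡ 1051 (mod 1219)
6^128 ≡ 1051^2 = 1104601 ≡ 187 (mod 1219)
6^256 ≡ 187^2 = 34969 ≡ 837 (mod 1219)
6^512 ≡ 837^2 = 700569 ≡ 863 (mod 1219)
6^1024 ≡ 863^2 = 744769 ≡ 1179 (mod 1219)
1218 = 1024 + 128 + 64 + 2 in binary powers of 2.
So 6^1218 ≡ 1179 · 187 · 1051 · 36 ≡ 731 (mod 1219).
Since 731 ≠ 1, base 6 is a Fermat witness: 1219 is composite.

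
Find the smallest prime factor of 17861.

17861 is odd.
Digit sum 23, not divisible by 3.
Ends in 1: not divisible by 5.
7: 17861 = 7·2551 + 4
11: 17861 = 11·1623 + 8
13: 17861 = 13·1373 + 12
17: 17861 = 17·1050 + 11
19: 17861 = 19·940 + 1
23: 17861 = 23·776 + 13
29: 17861 = 29·615 + 26
31: 17861 = 31·576 + 5
37: 17861 = 37·482 + 27
41: 17861 = 41·435 + 26
43: 17861 = 43·415 + 16
47: 17861 = 47·380 + 1
53: 17861 = 53·337

53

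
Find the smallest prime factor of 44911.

44911 is odd.
Digit sum 19, not divisible by 3.
Ends in 1: not divisible by 5.
7: 44911 = 7·6415 + 6
11: 44911 = 11·4082 + 9
13: 44911 = 13·3454 + 9
17: 44911 = 17·2641 + 14
19: 44911 = 19·2363 + 14
23: 44911 = 23·1952 + 15
29: 44911 = 29·1548 + 19
31: 44911 = 31·1448 + 23
37: 44911 = 37·1213 + 30
41: 44911 = 41·1095 + 16
43: 44911 = 43·1044 + 19
47: 44911 = 47·955 + 26
53: 44911 = 53·847 + 20
59: 44911 = 59·761 + 12
61: 44911 = 61·736 + 15
67: 44911 = 67·670 + 21
71: 44911 = 71·632 + 39
73: 44911 = 73·615 + 16
79: 44911 = 79·568 + 39
83: 44911 = 83·541 + 8
89: 44911 = 89·504 + 55
97: 44911 = 97·463

97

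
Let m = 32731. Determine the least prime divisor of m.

32731 is odd.
Digit sum 16, not divisible by 3.
Ends in 1: not divisible by 5.
7: 32731 = 7·4675 + 6
11: 32731 = 11·2975 + 6
13: 32731 = 13·2517 + 10
17: 32731 = 17·1925 + 6
19: 32731 = 19·1722 + 13
23: 32731 = 23·1423 + 2
29: 32731 = 29·1128 + 19
31: 32731 = 31·1055 + 26
37: 32731 = 37·884 + 23
41: 32731 = 41·798 + 13
43: 32731 = 43·761 + 8
47: 32731 = 47·696 + 19
53: 32731 = 53·617 + 30
59: 32731 = 59·554 + 45
61: 32731 = 61·536 + 35
67: 32731 = 67·488 + 35
71: 32731 = 71·461

71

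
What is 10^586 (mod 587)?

10^1 ≡ 10 (mod 587)
10^2 ≡ 10^2 = 100 ≡ 100 (mod 587)
10^4 ≡ 100^2 = 10000 ≡ 21 (mod 587)
10^8 ≡ 21^2 = 441 ≡ 441 (mod 587)
10^16 ≡ 441^2 = 194481 ≡ 184 (mod 587)
10^32 ≡ 184^2 = 33856 ≡ 397 (mod 587)
10^64 ≡ 397^2 = 157609 ≡ 293 (mod 587)
10^128 ≡ 293^2 = 85849 ≡ 147 (mod 587)
10^256 ≡ 147^2 = 21609 ≡ 477 (mod 587)
10^512 ≡ 477^2 = 227529 ≡ 360 (mod 587)
586 = 512 + 64 + 8 + 2 in binary powers of 2.
So 10^586 ≡ 360 · 293 · 441 · 100 ≡ 1 (mod 587).
Since the result is 1, base 10 gives no evidence that 587 is composite.

1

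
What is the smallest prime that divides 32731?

71

32731 is odd.
Digit sum 16, not divisible by 3.
Ends in 1: not divisible by 5.
7: 32731 = 7·4675 + 6
11: 32731 = 11·2975 + 6
13: 32731 = 13·2517 + 10
17: 32731 = 17·1925 + 6
19: 32731 = 19·1722 + 13
23: 32731 = 23·1423 + 2
29: 32731 = 29·1128 + 19
31: 32731 = 31·1055 + 26
37: 32731 = 37·884 + 23
41: 32731 = 41·798 + 13
43: 32731 = 43·761 + 8
47: 32731 = 47·696 + 19
53: 32731 = 53·617 + 30
59: 32731 = 59·554 + 45
61: 32731 = 61·536 + 35
67: 32731 = 67·488 + 35
71: 32731 = 71·461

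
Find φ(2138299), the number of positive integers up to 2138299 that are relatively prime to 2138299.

2088576

Factor: 2138299 = 113 · 127 · 149.
φ(2138299) = (113−1) · (127−1) · (149−1) = 112 · 126 · 148 = 2088576.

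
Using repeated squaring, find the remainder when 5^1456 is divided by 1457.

5^1 ≡ 5 (mod 1457)
5^2 ≡ 5^2 = 25 ≡ 25 (mod 1457)
5^4 ≡ 25^2 = 625 ≡ 625 (mod 1457)
5^8 ≡ 625^2 = 390625 ≡ 149 (mod 1457)
5^16 ≡ 149^2 = 22201 ≡ 346 (mod 1457)
5^32 ≡ 346^2 = 119716 ≡ 242 (mod 1457)
5^64 ≡ 242^2 = 58564 ≡ 284 (mod 1457)
5^128 ≡ 284^2 = 80656 ≡ 521 (mod 1457)
5^256 ≡ 521^2 = 271441 ≡ 439 (mod 1457)
5^512 ≡ 439^2 = 192721 ≡ 397 (mod 1457)
5^1024 ≡ 397^2 = 157609 ≡ 253 (mod 1457)
1456 = 1024 + 256 + 128 + 32 + 16 in binary powers of 2.
So 5^1456 ≡ 253 · 439 · 521 · 242 · 346 ≡ 36 (mod 1457).
Since 36 ≠ 1, base 5 is a Fermat witness: 1457 is composite.

36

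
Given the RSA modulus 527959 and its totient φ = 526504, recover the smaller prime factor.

φ(n) = (p−1)(q−1) = n − (p+q) + 1, so p + q = 527959 − 526504 + 1 = 1456.
p and q are the roots of t² − 1456t + 527959 = 0.
Discriminant: 1456² − 4·527959 = 2119936 − 2111836 = 8100; √8100 = 90.
q = (1456 − 90)/2 = 683, p = (1456 + 90)/2 = 773.
Check: 683 · 773 = 527959.

683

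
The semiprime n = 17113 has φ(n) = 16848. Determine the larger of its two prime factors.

φ(n) = (p−1)(q−1) = n − (p+q) + 1, so p + q = 17113 − 16848 + 1 = 266.
p and q are the roots of t² − 266t + 17113 = 0.
Discriminant: 266² − 4·17113 = 70756 − 68452 = 2304; √2304 = 48.
q = (266 − 48)/2 = 109, p = (266 + 48)/2 = 157.
Check: 109 · 157 = 17113.

157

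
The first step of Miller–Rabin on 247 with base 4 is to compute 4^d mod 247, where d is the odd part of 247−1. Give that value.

220

247 − 1 = 246 = 2^1 · 123, so d = 123.
4^1 ≡ 4 (mod 247)
4^2 ≡ 4^2 = 16 ≡ 16 (mod 247)
4^4 ≡ 16^2 = 256 ≡ 9 (mod 247)
4^8 ≡ 9^2 = 81 ≡ 81 (mod 247)
4^16 ≡ 81^2 = 6561 ≡ 139 (mod 247)
4^32 ≡ 139^2 = 19321 ≡ 55 (mod 247)
4^64 ≡ 55^2 = 3025 ≡ 61 (mod 247)
123 = 64 + 32 + 16 + 8 + 2 + 1 in binary powers of 2.
So 4^123 ≡ 61 · 55 · 139 · 81 · 16 · 4 ≡ 220 (mod 247).
Squaring chain: 220; never reaches −1, so base 4 is a Miller–Rabin witness that 247 is composite.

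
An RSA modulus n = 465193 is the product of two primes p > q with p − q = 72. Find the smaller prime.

647

Since p = q + 72, we have 465193 = q(q + 72), so q² + 72q − 465193 = 0.
Discriminant: 72² + 4·465193 = 5184 + 1860772 = 1865956; √1865956 = 1366.
q = (−72 + 1366)/2 = 647, and p = q + 72 = 719.
Check: 647 · 719 = 465193.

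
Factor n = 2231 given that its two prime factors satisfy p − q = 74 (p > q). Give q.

23

Since p = q + 74, we have 2231 = q(q + 74), so q² + 74q − 2231 = 0.
Discriminant: 74² + 4·2231 = 5476 + 8924 = 14400; √14400 = 120.
q = (−74 + 120)/2 = 23, and p = q + 74 = 97.
Check: 23 · 97 = 2231.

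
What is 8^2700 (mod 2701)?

1

8^1 ≡ 8 (mod 2701)
8^2 ≡ 8^2 = 64 ≡ 64 (mod 2701)
8^4 ≡ 64^2 = 4096 ≡ 1395 (mod 2701)
8^8 ≡ 1395^2 = 1946025 ≡ 1305 (mod 2701)
8^16 ≡ 1305^2 = 1703025 ≡ 1395 (mod 2701)
8^32 ≡ 1395^2 = 1946025 ≡ 1305 (mod 2701)
8^64 ≡ 1305^2 = 1703025 ≡ 1395 (mod 2701)
8^128 ≡ 1395^2 = 1946025 ≡ 1305 (mod 2701)
8^256 ≡ 1305^2 = 1703025 ≡ 1395 (mod 2701)
8^512 ≡ 1395^2 = 1946025 ≡ 1305 (mod 2701)
8^1024 ≡ 1305^2 = 1703025 ≡ 1395 (mod 2701)
8^2048 ≡ 1395^2 = 1946025 ≡ 1305 (mod 2701)
2700 = 2048 + 512 + 128 + 8 + 4 in binary powers of 2.
So 8^2700 ≡ 1305 · 1305 · 1305 · 1305 · 1395 ≡ 1 (mod 2701).
Since the result is 1, base 8 gives no evidence that 2701 is composite.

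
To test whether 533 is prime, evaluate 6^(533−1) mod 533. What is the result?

373

6^1 ≡ 6 (mod 533)
6^2 ≡ 6^2 = 36 ≡ 36 (mod 533)
6^4 ≡ 36^2 = 1296 ≡ 230 (mod 533)
6^8 ≡ 230^2 = 52900 ≡ 133 (mod 533)
6^16 ≡ 133^2 = 17689 ≡ 100 (mod 533)
6^32 ≡ 100^2 = 10000 ≡ 406 (mod 533)
6^64 ≡ 406^2 = 164836 ≡ 139 (mod 533)
6^128 ≡ 139^2 = 19321 ≡ 133 (mod 533)
6^256 ≡ 133^2 = 17689 ≡ 100 (mod 533)
6^512 ≡ 100^2 = 10000 ≡ 406 (mod 533)
532 = 512 + 16 + 4 in binary powers of 2.
So 6^532 ≡ 406 · 100 · 230 ≡ 373 (mod 533).
Since 373 ≠ 1, base 6 is a Fermat witness: 533 is composite.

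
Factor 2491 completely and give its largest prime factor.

53

2491 = 47 · 53
53 is prime.
So 2491 = 47 · 53; the largest prime factor is 53.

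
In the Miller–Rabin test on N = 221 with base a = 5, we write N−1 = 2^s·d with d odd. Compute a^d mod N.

221 − 1 = 220 = 2^2 · 55, so d = 55.
5^1 ≡ 5 (mod 221)
5^2 ≡ 5^2 = 25 ≡ 25 (mod 221)
5^4 ≡ 25^2 = 625 ≡ 183 (mod 221)
5^8 ≡ 183^2 = 33489 ≡ 118 (mod 221)
5^16 ≡ 118^2 = 13924 ≡ 1 (mod 221)
5^32 ≡ 1^2 = 1 ≡ 1 (mod 221)
55 = 32 + 16 + 4 + 2 + 1 in binary powers of 2.
So 5^55 ≡ 1 · 1 · 183 · 25 · 5 ≡ 112 (mod 221).
Squaring chain: 112 → 168; never reaches −1, so base 5 is a Miller–Rabin witness that 221 is composite.

112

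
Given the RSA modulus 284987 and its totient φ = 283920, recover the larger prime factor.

547

φ(n) = (p−1)(q−1) = n − (p+q) + 1, so p + q = 284987 − 283920 + 1 = 1068.
p and q are the roots of t² − 1068t + 284987 = 0.
Discriminant: 1068² − 4·284987 = 1140624 − 1139948 = 676; √676 = 26.
q = (1068 − 26)/2 = 521, p = (1068 + 26)/2 = 547.
Check: 521 · 547 = 284987.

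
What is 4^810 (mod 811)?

1

4^1 ≡ 4 (mod 811)
4^2 ≡ 4^2 = 16 ≡ 16 (mod 811)
4^4 ≡ 16^2 = 256 ≡ 256 (mod 811)
4^8 ≡ 256^2 = 65536 ≡ 656 (mod 811)
4^16 ≡ 656^2 = 430336 ≡ 506 (mod 811)
4^32 ≡ 506^2 = 256036 ≡ 571 (mod 811)
4^64 ≡ 571^2 = 326041 ≡ 19 (mod 811)
4^128 ≡ 19^2 = 361 ≡ 361 (mod 811)
4^256 ≡ 361^2 = 130321 ≡ 561 (mod 811)
4^512 ≡ 561^2 = 314721 ≡ 53 (mod 811)
810 = 512 + 256 + 32 + 8 + 2 in binary powers of 2.
So 4^810 ≡ 53 · 561 · 571 · 656 · 16 ≡ 1 (mod 811).
Since the result is 1, base 4 gives no evidence that 811 is composite.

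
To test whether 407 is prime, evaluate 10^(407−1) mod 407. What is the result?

10^1 ≡ 10 (mod 407)
10^2 ≡ 10^2 = 100 ≡ 100 (mod 407)
10^4 ≡ 100^2 = 10000 ≡ 232 (mod 407)
10^8 ≡ 232^2 = 53824 ≡ 100 (mod 407)
10^16 ≡ 100^2 = 10000 ≡ 232 (mod 407)
10^32 ≡ 232^2 = 53824 ≡ 100 (mod 407)
10^64 ≡ 100^2 = 10000 ≡ 232 (mod 407)
10^128 ≡ 232^2 = 53824 ≡ 100 (mod 407)
10^256 ≡ 100^2 = 10000 ≡ 232 (mod 407)
406 = 256 + 128 + 16 + 4 + 2 in binary powers of 2.
So 10^406 ≡ 232 · 100 · 232 · 232 · 100 ≡ 232 (mod 407).
Since 232 ≠ 1, base 10 is a Fermat witness: 407 is composite.

232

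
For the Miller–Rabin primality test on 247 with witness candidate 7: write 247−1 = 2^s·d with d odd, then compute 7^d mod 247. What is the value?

96

247 − 1 = 246 = 2^1 · 123, so d = 123.
7^1 ≡ 7 (mod 247)
7^2 ≡ 7^2 = 49 ≡ 49 (mod 247)
7^4 ≡ 49^2 = 2401 ≡ 178 (mod 247)
7^8 ≡ 178^2 = 31684 ≡ 68 (mod 247)
7^16 ≡ 68^2 = 4624 ≡ 178 (mod 247)
7^32 ≡ 178^2 = 31684 ≡ 68 (mod 247)
7^64 ≡ 68^2 = 4624 ≡ 178 (mod 247)
123 = 64 + 32 + 16 + 8 + 2 + 1 in binary powers of 2.
So 7^123 ≡ 178 · 68 · 178 · 68 · 49 · 7 ≡ 96 (mod 247).
Squaring chain: 96; never reaches −1, so base 7 is a Miller–Rabin witness that 247 is composite.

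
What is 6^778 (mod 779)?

6^1 ≡ 6 (mod 779)
6^2 ≡ 6^2 = 36 ≡ 36 (mod 779)
6^4 ≡ 36^2 = 1296 ≡ 517 (mod 779)
6^8 ≡ 517^2 = 267289 ≡ 92 (mod 779)
6^16 ≡ 92^2 = 8464 ≡ 674 (mod 779)
6^32 ≡ 674^2 = 454276 ≡ 119 (mod 779)
6^64 ≡ 119^2 = 14161 ≡ 139 (mod 779)
6^128 ≡ 139^2 = 19321 ≡ 625 (mod 779)
6^256 ≡ 625^2 = 390625 ≡ 346 (mod 779)
6^512 ≡ 346^2 = 119716 ≡ 529 (mod 779)
778 = 512 + 256 + 8 + 2 in binary powers of 2.
So 6^778 ≡ 529 · 346 · 92 · 36 ≡ 156 (mod 779).
Since 156 ≠ 1, base 6 is a Fermat witness: 779 is composite.

156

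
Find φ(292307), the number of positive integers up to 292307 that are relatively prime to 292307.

274120

Factor: 292307 = 23 · 71 · 179.
φ(292307) = (23−1) · (71−1) · (179−1) = 22 · 70 · 178 = 274120.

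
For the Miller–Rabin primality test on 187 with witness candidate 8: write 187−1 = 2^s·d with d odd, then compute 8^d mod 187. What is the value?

94

187 − 1 = 186 = 2^1 · 93, so d = 93.
8^1 ≡ 8 (mod 187)
8^2 ≡ 8^2 = 64 ≡ 64 (mod 187)
8^4 ≡ 64^2 = 4096 ≡ 169 (mod 187)
8^8 ≡ 169^2 = 28561 ≡ 137 (mod 187)
8^16 ≡ 137^2 = 18769 ≡ 69 (mod 187)
8^32 ≡ 69^2 = 4761 ≡ 86 (mod 187)
8^64 ≡ 86^2 = 7396 ≡ 103 (mod 187)
93 = 64 + 16 + 8 + 4 + 1 in binary powers of 2.
So 8^93 ≡ 103 · 69 · 137 · 169 · 8 ≡ 94 (mod 187).
Squaring chain: 94; never reaches −1, so base 8 is a Miller–Rabin witness that 187 is composite.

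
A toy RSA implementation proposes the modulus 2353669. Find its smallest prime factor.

2353669 is odd.
Digit sum 34, not divisible by 3.
Ends in 9: not divisible by 5.
7: 2353669 = 7·336238 + 3
11: 2353669 = 11·213969 + 10
13: 2353669 = 13·181051 + 6
17: 2353669 = 17·138451 + 2
19: 2353669 = 19·123877 + 6
23: 2353669 = 23·102333 + 10
29: 2353669 = 29·81161

29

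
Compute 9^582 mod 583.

9^1 ≡ 9 (mod 583)
9^2 ≡ 9^2 = 81 ≡ 81 (mod 583)
9^4 ≡ 81^2 = 6561 ≡ 148 (mod 583)
9^8 ≡ 148^2 = 21904 ≡ 333 (mod 583)
9^16 ≡ 333^2 = 110889 ≡ 119 (mod 583)
9^32 ≡ 119^2 = 14161 ≡ 169 (mod 583)
9^64 ≡ 169^2 = 28561 ≡ 577 (mod 583)
9^128 ≡ 577^2 = 332929 ≡ 36 (mod 583)
9^256 ≡ 36^2 = 1296 ≡ 130 (mod 583)
9^512 ≡ 130^2 = 16900 ≡ 576 (mod 583)
582 = 512 + 64 + 4 + 2 in binary powers of 2.
So 9^582 ≡ 576 · 577 · 148 · 81 ≡ 367 (mod 583).
Since 367 ≠ 1, base 9 is a Fermat witness: 583 is composite.

367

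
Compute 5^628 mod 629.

5^1 ≡ 5 (mod 629)
5^2 ≡ 5^2 = 25 ≡ 25 (mod 629)
5^4 ≡ 25^2 = 625 ≡ 625 (mod 629)
5^8 ≡ 625^2 = 390625 ≡ 16 (mod 629)
5^16 ≡ 16^2 = 256 ≡ 256 (mod 629)
5^32 ≡ 256^2 = 65536 ≡ 120 (mod 629)
5^64 ≡ 120^2 = 14400 ≡ 562 (mod 629)
5^128 ≡ 562^2 = 315844 ≡ 86 (mod 629)
5^256 ≡ 86^2 = 7396 ≡ 477 (mod 629)
5^512 ≡ 477^2 = 227529 ≡ 460 (mod 629)
628 = 512 + 64 + 32 + 16 + 4 in binary powers of 2.
So 5^628 ≡ 460 · 562 · 120 · 256 · 625 ≡ 404 (mod 629).
Since 404 ≠ 1, base 5 is a Fermat witness: 629 is composite.

404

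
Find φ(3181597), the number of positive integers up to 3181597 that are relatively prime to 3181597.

3116880

Factor: 3181597 = 131 · 149 · 163.
φ(3181597) = (131−1) · (149−1) · (163−1) = 130 · 148 · 162 = 3116880.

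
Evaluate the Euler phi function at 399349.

375936

Factor: 399349 = 23 · 97 · 179.
φ(399349) = (23−1) · (97−1) · (179−1) = 22 · 96 · 178 = 375936.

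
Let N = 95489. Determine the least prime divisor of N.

17

95489 is odd.
Digit sum 35, not divisible by 3.
Ends in 9: not divisible by 5.
7: 95489 = 7·13641 + 2
11: 95489 = 11·8680 + 9
13: 95489 = 13·7345 + 4
17: 95489 = 17·5617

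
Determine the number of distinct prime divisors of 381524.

5

381524 = 2^2 · 95381
95381 = 11 · 8671
8671 = 13 · 667
667 = 23 · 29
381524 = 2^2 · 11 · 13 · 23 · 29, which has 5 distinct prime factors.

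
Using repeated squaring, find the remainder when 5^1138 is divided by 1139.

5^1 ≡ 5 (mod 1139)
5^2 ≡ 5^2 = 25 ≡ 25 (mod 1139)
5^4 ≡ 25^2 = 625 ≡ 625 (mod 1139)
5^8 ≡ 625^2 = 390625 ≡ 1087 (mod 1139)
5^16 ≡ 1087^2 = 1181569 ≡ 426 (mod 1139)
5^32 ≡ 426^2 = 181476 ≡ 375 (mod 1139)
5^64 ≡ 375^2 = 140625 ≡ 528 (mod 1139)
5^128 ≡ 528^2 = 278784 ≡ 868 (mod 1139)
5^256 ≡ 868^2 = 753424 ≡ 545 (mod 1139)
5^512 ≡ 545^2 = 297025 ≡ 885 (mod 1139)
5^1024 ≡ 885^2 = 783225 ≡ 732 (mod 1139)
1138 = 1024 + 64 + 32 + 16 + 2 in binary powers of 2.
So 5^1138 ≡ 732 · 528 · 375 · 426 · 25 ≡ 1096 (mod 1139).
Since 1096 ≠ 1, base 5 is a Fermat witness: 1139 is composite.

1096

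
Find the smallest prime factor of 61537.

61537 is odd.
Digit sum 22, not divisible by 3.
Ends in 7: not divisible by 5.
7: 61537 = 7·8791

7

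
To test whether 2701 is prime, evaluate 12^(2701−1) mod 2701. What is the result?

1

12^1 ≡ 12 (mod 2701)
12^2 ≡ 12^2 = 144 ≡ 144 (mod 2701)
12^4 ≡ 144^2 = 20736 ≡ 1829 (mod 2701)
12^8 ≡ 1829^2 = 3345241 ≡ 1403 (mod 2701)
12^16 ≡ 1403^2 = 1968409 ≡ 2081 (mod 2701)
12^32 ≡ 2081^2 = 4330561 ≡ 858 (mod 2701)
12^64 ≡ 858^2 = 736164 ≡ 1492 (mod 2701)
12^128 ≡ 1492^2 = 2226064 ≡ 440 (mod 2701)
12^256 ≡ 440^2 = 193600 ≡ 1829 (mod 2701)
12^512 ≡ 1829^2 = 3345241 ≡ 1403 (mod 2701)
12^1024 ≡ 1403^2 = 1968409 ≡ 2081 (mod 2701)
12^2048 ≡ 2081^2 = 4330561 ≡ 858 (mod 2701)
2700 = 2048 + 512 + 128 + 8 + 4 in binary powers of 2.
So 12^2700 ≡ 858 · 1403 · 440 · 1403 · 1829 ≡ 1 (mod 2701).
Since the result is 1, base 12 gives no evidence that 2701 is composite.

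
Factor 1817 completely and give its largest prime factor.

79

1817 = 23 · 79
79 is prime.
So 1817 = 23 · 79; the largest prime factor is 79.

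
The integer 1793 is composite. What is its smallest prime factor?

11

1793 is odd.
Digit sum 20, not divisible by 3.
Ends in 3: not divisible by 5.
7: 1793 = 7·256 + 1
11: 1793 = 11·163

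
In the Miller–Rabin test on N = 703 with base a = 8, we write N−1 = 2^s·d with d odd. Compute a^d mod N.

703 − 1 = 702 = 2^1 · 351, so d = 351.
8^1 ≡ 8 (mod 703)
8^2 ≡ 8^2 = 64 ≡ 64 (mod 703)
8^4 ≡ 64^2 = 4096 ≡ 581 (mod 703)
8^8 ≡ 581^2 = 337561 ≡ 121 (mod 703)
8^16 ≡ 121^2 = 14641 ≡ 581 (mod 703)
8^32 ≡ 581^2 = 337561 ≡ 121 (mod 703)
8^64 ≡ 121^2 = 14641 ≡ 581 (mod 703)
8^128 ≡ 581^2 = 337561 ≡ 121 (mod 703)
8^256 ≡ 121^2 = 14641 ≡ 581 (mod 703)
351 = 256 + 64 + 16 + 8 + 4 + 2 + 1 in binary powers of 2.
So 8^351 ≡ 581 · 581 · 581 · 121 · 581 · 64 · 8 ≡ 512 (mod 703).
Squaring chain: 512; never reaches −1, so base 8 is a Miller–Rabin witness that 703 is composite.

512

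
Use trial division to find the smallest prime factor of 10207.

10207 is odd.
Digit sum 10, not divisible by 3.
Ends in 7: not divisible by 5.
7: 10207 = 7·1458 + 1
11: 10207 = 11·927 + 10
13: 10207 = 13·785 + 2
17: 10207 = 17·600 + 7
19: 10207 = 19·537 + 4
23: 10207 = 23·443 + 18
29: 10207 = 29·351 + 28
31: 10207 = 31·329 + 8
37: 10207 = 37·275 + 32
41: 10207 = 41·248 + 39
43: 10207 = 43·237 + 16
47: 10207 = 47·217 + 8
53: 10207 = 53·192 + 31
59: 10207 = 59·173

59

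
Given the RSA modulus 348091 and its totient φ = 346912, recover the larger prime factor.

φ(n) = (p−1)(q−1) = n − (p+q) + 1, so p + q = 348091 − 346912 + 1 = 1180.
p and q are the roots of t² − 1180t + 348091 = 0.
Discriminant: 1180² − 4·348091 = 1392400 − 1392364 = 36; √36 = 6.
q = (1180 − 6)/2 = 587, p = (1180 + 6)/2 = 593.
Check: 587 · 593 = 348091.

593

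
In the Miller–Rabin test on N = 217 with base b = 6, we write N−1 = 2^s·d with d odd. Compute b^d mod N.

217 − 1 = 216 = 2^3 · 27, so d = 27.
6^1 ≡ 6 (mod 217)
6^2 ≡ 6^2 = 36 ≡ 36 (mod 217)
6^4 ≡ 36^2 = 1296 ≡ 211 (mod 217)
6^8 ≡ 211^2 = 44521 ≡ 36 (mod 217)
6^16 ≡ 36^2 = 1296 ≡ 211 (mod 217)
27 = 16 + 8 + 2 + 1 in binary powers of 2.
So 6^27 ≡ 211 · 36 · 36 · 6 ≡ 216 (mod 217).
Since 6^d ≡ 216 (mod 217), base 6 does not prove 217 composite.

216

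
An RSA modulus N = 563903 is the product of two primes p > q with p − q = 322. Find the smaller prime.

607

Since p = q + 322, we have 563903 = q(q + 322), so q² + 322q − 563903 = 0.
Discriminant: 322² + 4·563903 = 103684 + 2255612 = 2359296; √2359296 = 1536.
q = (−322 + 1536)/2 = 607, and p = q + 322 = 929.
Check: 607 · 929 = 563903.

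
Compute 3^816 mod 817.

121

3^1 ≡ 3 (mod 817)
3^2 ≡ 3^2 = 9 ≡ 9 (mod 817)
3^4 ≡ 9^2 = 81 ≡ 81 (mod 817)
3^8 ≡ 81^2 = 6561 ≡ 25 (mod 817)
3^16 ≡ 25^2 = 625 ≡ 625 (mod 817)
3^32 ≡ 625^2 = 390625 ≡ 99 (mod 817)
3^64 ≡ 99^2 = 9801 ≡ 814 (mod 817)
3^128 ≡ 814^2 = 662596 ≡ 9 (mod 817)
3^256 ≡ 9^2 = 81 ≡ 81 (mod 817)
3^512 ≡ 81^2 = 6561 ≡ 25 (mod 817)
816 = 512 + 256 + 32 + 16 in binary powers of 2.
So 3^816 ≡ 25 · 81 · 99 · 625 ≡ 121 (mod 817).
Since 121 ≠ 1, base 3 is a Fermat witness: 817 is composite.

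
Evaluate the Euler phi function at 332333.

Factor: 332333 = 17 · 113 · 173.
φ(332333) = (17−1) · (113−1) · (173−1) = 16 · 112 · 172 = 308224.

308224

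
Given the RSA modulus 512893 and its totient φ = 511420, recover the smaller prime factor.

φ(n) = (p−1)(q−1) = n − (p+q) + 1, so p + q = 512893 − 511420 + 1 = 1474.
p and q are the roots of t² − 1474t + 512893 = 0.
Discriminant: 1474² − 4·512893 = 2172676 − 2051572 = 121104; √121104 = 348.
q = (1474 − 348)/2 = 563, p = (1474 + 348)/2 = 911.
Check: 563 · 911 = 512893.

563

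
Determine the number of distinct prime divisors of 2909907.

2909907 = 3^2 · 323323
323323 = 7 · 46189
46189 = 11 · 4199
4199 = 13 · 323
323 = 17 · 19
2909907 = 3^2 · 7 · 11 · 13 · 17 · 19, which has 6 distinct prime factors.

6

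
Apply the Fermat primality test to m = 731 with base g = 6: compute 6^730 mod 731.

49

6^1 ≡ 6 (mod 731)
6^2 ≡ 6^2 = 36 ≡ 36 (mod 731)
6^4 ≡ 36^2 = 1296 ≡ 565 (mod 731)
6^8 ≡ 565^2 = 319225 ≡ 509 (mod 731)
6^16 ≡ 509^2 = 259081 ≡ 307 (mod 731)
6^32 ≡ 307^2 = 94249 ≡ 681 (mod 731)
6^64 ≡ 681^2 = 463761 ≡ 307 (mod 731)
6^128 ≡ 307^2 = 94249 ≡ 681 (mod 731)
6^256 ≡ 681^2 = 463761 ≡ 307 (mod 731)
6^512 ≡ 307^2 = 94249 ≡ 681 (mod 731)
730 = 512 + 128 + 64 + 16 + 8 + 2 in binary powers of 2.
So 6^730 ≡ 681 · 681 · 307 · 307 · 509 · 36 ≡ 49 (mod 731).
Since 49 ≠ 1, base 6 is a Fermat witness: 731 is composite.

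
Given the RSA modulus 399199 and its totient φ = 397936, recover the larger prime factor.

647

φ(n) = (p−1)(q−1) = n − (p+q) + 1, so p + q = 399199 − 397936 + 1 = 1264.
p and q are the roots of t² − 1264t + 399199 = 0.
Discriminant: 1264² − 4·399199 = 1597696 − 1596796 = 900; √900 = 30.
q = (1264 − 30)/2 = 617, p = (1264 + 30)/2 = 647.
Check: 617 · 647 = 399199.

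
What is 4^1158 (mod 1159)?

790

4^1 ≡ 4 (mod 1159)
4^2 ≡ 4^2 = 16 ≡ 16 (mod 1159)
4^4 ≡ 16^2 = 256 ≡ 256 (mod 1159)
4^8 ≡ 256^2 = 65536 ≡ 632 (mod 1159)
4^16 ≡ 632^2 = 399424 ≡ 728 (mod 1159)
4^32 ≡ 728^2 = 529984 ≡ 321 (mod 1159)
4^64 ≡ 321^2 = 103041 ≡ 1049 (mod 1159)
4^128 ≡ 1049^2 = 1100401 ≡ 510 (mod 1159)
4^256 ≡ 510^2 = 260100 ≡ 484 (mod 1159)
4^512 ≡ 484^2 = 234256 ≡ 138 (mod 1159)
4^1024 ≡ 138^2 = 19044 ≡ 500 (mod 1159)
1158 = 1024 + 128 + 4 + 2 in binary powers of 2.
So 4^1158 ≡ 500 · 510 · 256 · 16 ≡ 790 (mod 1159).
Since 790 ≠ 1, base 4 is a Fermat witness: 1159 is composite.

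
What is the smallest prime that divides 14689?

37

14689 is odd.
Digit sum 28, not divisible by 3.
Ends in 9: not divisible by 5.
7: 14689 = 7·2098 + 3
11: 14689 = 11·1335 + 4
13: 14689 = 13·1129 + 12
17: 14689 = 17·864 + 1
19: 14689 = 19·773 + 2
23: 14689 = 23·638 + 15
29: 14689 = 29·506 + 15
31: 14689 = 31·473 + 26
37: 14689 = 37·397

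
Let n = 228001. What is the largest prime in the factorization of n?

83

228001 = 41 · 5561
5561 = 67 · 83
83 is prime.
So 228001 = 41 · 67 · 83; the largest prime factor is 83.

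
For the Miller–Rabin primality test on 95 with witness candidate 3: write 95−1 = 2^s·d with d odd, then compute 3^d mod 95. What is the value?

67

95 − 1 = 94 = 2^1 · 47, so d = 47.
3^1 ≡ 3 (mod 95)
3^2 ≡ 3^2 = 9 ≡ 9 (mod 95)
3^4 ≡ 9^2 = 81 ≡ 81 (mod 95)
3^8 ≡ 81^2 = 6561 ≡ 6 (mod 95)
3^16 ≡ 6^2 = 36 ≡ 36 (mod 95)
3^32 ≡ 36^2 = 1296 ≡ 61 (mod 95)
47 = 32 + 8 + 4 + 2 + 1 in binary powers of 2.
So 3^47 ≡ 61 · 6 · 81 · 9 · 3 ≡ 67 (mod 95).
Squaring chain: 67; never reaches −1, so base 3 is a Miller–Rabin witness that 95 is composite.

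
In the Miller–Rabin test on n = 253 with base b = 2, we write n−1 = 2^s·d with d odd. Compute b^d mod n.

118

253 − 1 = 252 = 2^2 · 63, so d = 63.
2^1 ≡ 2 (mod 253)
2^2 ≡ 2^2 = 4 ≡ 4 (mod 253)
2^4 ≡ 4^2 = 16 ≡ 16 (mod 253)
2^8 ≡ 16^2 = 256 ≡ 3 (mod 253)
2^16 ≡ 3^2 = 9 ≡ 9 (mod 253)
2^32 ≡ 9^2 = 81 ≡ 81 (mod 253)
63 = 32 + 16 + 8 + 4 + 2 + 1 in binary powers of 2.
So 2^63 ≡ 81 · 9 · 3 · 16 · 4 · 2 ≡ 118 (mod 253).
Squaring chain: 118 → 9; never reaches −1, so base 2 is a Miller–Rabin witness that 253 is composite.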